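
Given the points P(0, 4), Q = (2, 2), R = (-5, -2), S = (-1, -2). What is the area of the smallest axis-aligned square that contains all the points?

49

The bounding box has width 7 and height 6.
An axis-aligned square enclosing the set must have side ≥ max(width, height).
So the minimum side is max(7, 6) = 7.
Area = 7² = 49.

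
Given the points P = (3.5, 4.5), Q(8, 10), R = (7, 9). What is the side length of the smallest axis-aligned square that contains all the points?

5.5

The bounding box has width 4.5 and height 5.5.
An axis-aligned square enclosing the set must have side ≥ max(width, height).
So the minimum side is max(4.5, 5.5) = 5.5.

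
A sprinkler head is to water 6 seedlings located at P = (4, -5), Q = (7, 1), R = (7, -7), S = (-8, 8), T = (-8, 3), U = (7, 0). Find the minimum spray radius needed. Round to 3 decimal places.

The farthest pair is R–S with squared distance 450. The circle on this segment as diameter has centre (-0.5, 0.5) and r² = 450/4 = 112.5.
Check P: distance² to centre = 50.5 ≤ 112.5, so it lies inside.
All remaining points lie in this disk, and no smaller disk contains both endpoints, so this is the minimum enclosing circle.
r = √(112.5) ≈ 10.607.

10.607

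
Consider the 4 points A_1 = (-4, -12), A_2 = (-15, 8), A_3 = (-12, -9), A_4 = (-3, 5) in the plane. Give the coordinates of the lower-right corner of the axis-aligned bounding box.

(-3, -12)

x-range [-15, -3], y-range [-12, 8].
The lower-right corner is (-3, -12).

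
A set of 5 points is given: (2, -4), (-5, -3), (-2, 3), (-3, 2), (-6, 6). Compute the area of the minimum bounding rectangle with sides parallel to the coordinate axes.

x ranges over [-6, 2], width 8.
y ranges over [-4, 6], height 10.
Area = 8 × 10 = 80.

80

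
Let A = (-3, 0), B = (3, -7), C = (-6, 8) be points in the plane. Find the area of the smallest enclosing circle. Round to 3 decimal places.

240.332

Side lengths²: AB² = 85, AC² = 73, BC² = 306.
Since BC² = 306 ≥ 85 + 73 = 158, the angle opposite BC is not acute, so the smallest enclosing circle has BC as diameter.
Centre = midpoint of BC = (-1.5, 0.5), r² = 306/4 = 76.5.
Area = π·r² = π·76.5 ≈ 240.332.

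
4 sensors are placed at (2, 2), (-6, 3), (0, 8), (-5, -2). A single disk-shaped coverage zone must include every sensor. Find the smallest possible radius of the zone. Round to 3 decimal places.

5.590

By Welzl's lemma the MEC is supported by two points (diametrically opposite) or three points (on a circumcircle).
The farthest pair is (0, 8)–(-5, -2) with squared distance 125. The circle on this segment as diameter has centre (-2.5, 3) and r² = 125/4 = 31.25.
Check (2, 2): distance² to centre = 21.25 ≤ 31.25, so it lies inside.
All remaining points lie in this disk, and no smaller disk contains both endpoints, so this is the minimum enclosing circle.
r = √(31.25) ≈ 5.590.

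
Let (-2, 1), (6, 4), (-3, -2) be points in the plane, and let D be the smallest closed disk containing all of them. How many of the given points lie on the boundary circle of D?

Call the three points A, B, C in the order given.
Side lengths²: AB² = 73, AC² = 10, BC² = 117.
Since BC² = 117 ≥ 73 + 10 = 83, the angle opposite BC is not acute, so the smallest enclosing circle has BC as diameter.
Centre = midpoint of BC = (1.5, 1), r² = 117/4 = 29.25.
The points at distance exactly r from the centre are (6, 4), (-3, -2) — 2 points.

2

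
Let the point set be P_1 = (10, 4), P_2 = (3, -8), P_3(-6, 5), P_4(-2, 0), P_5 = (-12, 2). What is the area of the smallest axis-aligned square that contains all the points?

484

The bounding box has width 22 and height 13.
An axis-aligned square enclosing the set must have side ≥ max(width, height).
So the minimum side is max(22, 13) = 22.
Area = 22² = 484.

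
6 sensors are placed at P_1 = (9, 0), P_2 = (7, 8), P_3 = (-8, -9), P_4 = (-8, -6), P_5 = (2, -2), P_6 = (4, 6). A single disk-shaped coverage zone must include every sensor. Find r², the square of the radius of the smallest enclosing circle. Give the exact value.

A smallest enclosing disk is always determined by at most three of the input points on its boundary.
The farthest pair is P_2–P_3 with squared distance 514. The circle on this segment as diameter has centre (-0.5, -0.5) and r² = 514/4 = 128.5.
Check P_1: distance² to centre = 90.5 ≤ 128.5, so it lies inside.
All remaining points lie in this disk, and no smaller disk contains both endpoints, so this is the minimum enclosing circle.

128.5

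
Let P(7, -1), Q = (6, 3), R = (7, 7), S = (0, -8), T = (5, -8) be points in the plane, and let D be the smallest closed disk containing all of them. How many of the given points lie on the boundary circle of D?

A smallest enclosing disk is always determined by at most three of the input points on its boundary.
The farthest pair is R–S with squared distance 274. The circle on this segment as diameter has centre (3.5, -0.5) and r² = 274/4 = 68.5.
Check P: distance² to centre = 12.5 ≤ 68.5, so it lies inside.
All remaining points lie in this disk, and no smaller disk contains both endpoints, so this is the minimum enclosing circle.
The points at distance exactly r from the centre are R, S — 2 points.

2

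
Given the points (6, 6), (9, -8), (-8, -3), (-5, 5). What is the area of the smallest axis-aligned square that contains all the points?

289

The bounding box has width 17 and height 14.
An axis-aligned square enclosing the set must have side ≥ max(width, height).
So the minimum side is max(17, 14) = 17.
Area = 17² = 289.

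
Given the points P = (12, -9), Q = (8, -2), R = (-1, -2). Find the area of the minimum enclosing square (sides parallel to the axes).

169

The bounding box has width 13 and height 7.
An axis-aligned square enclosing the set must have side ≥ max(width, height).
So the minimum side is max(13, 7) = 13.
Area = 13² = 169.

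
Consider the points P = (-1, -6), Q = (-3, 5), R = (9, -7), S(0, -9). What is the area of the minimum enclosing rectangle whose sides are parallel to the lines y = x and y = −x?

132

In coordinates u = x + y, v = x − y the rectangle is axis-aligned; the map (x,y)→(u,v) scales areas by 2.
u-values: -7, 2, 2, -9; range = 2 − (-9) = 11.
v-values: 5, -8, 16, 9; range = 16 − (-8) = 24.
Area = (11 × 24) / 2 = 132.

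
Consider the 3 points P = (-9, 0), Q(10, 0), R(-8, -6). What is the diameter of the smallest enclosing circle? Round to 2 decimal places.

19.24

Side lengths²: PQ² = 361, PR² = 37, QR² = 360.
Since PQ² = 361 < 360 + 37 = 397, the triangle is acute, so the smallest enclosing circle is the circumcircle.
Circumcentre = (0.5, -1.5), r² = 92.5.
Diameter = 2r = 2√(92.5) ≈ 19.24.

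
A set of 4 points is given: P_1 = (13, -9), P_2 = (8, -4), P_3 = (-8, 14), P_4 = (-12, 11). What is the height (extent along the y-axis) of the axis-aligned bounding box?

max y = 14, min y = -9, so height = 23.

23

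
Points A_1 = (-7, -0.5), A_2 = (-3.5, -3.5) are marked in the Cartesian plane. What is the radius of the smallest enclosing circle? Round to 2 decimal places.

The smallest circle enclosing two points has them as diameter endpoints.
Centre = midpoint = (-5.25, -2); r² = |A_1A_2|²/4 = 21.25/4 = 5.3125.
r = √(5.3125) ≈ 2.30.

2.30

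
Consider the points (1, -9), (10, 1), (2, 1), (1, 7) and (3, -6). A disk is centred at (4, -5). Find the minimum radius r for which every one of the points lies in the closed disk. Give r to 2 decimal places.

The required radius is the distance from (4, -5) to the farthest point.
Squared distances: 25, 72, 40, 153, 2.
Maximum is 153, attained at (1, 7).
r = √153 ≈ 12.37.

12.37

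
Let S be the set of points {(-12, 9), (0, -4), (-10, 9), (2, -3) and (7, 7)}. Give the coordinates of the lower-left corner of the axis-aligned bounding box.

x-range [-12, 7], y-range [-4, 9].
The lower-left corner is (-12, -4).

(-12, -4)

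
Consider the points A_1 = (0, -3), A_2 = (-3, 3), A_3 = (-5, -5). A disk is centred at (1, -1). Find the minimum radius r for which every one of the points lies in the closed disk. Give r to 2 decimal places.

The required radius is the distance from (1, -1) to the farthest point.
Squared distances: 5, 32, 52.
Maximum is 52, attained at A_3.
r = √52 ≈ 7.21.

7.21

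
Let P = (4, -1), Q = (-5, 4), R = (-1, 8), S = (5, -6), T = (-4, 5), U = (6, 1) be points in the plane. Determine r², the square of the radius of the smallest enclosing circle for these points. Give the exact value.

A smallest enclosing disk is always determined by at most three of the input points on its boundary.
The farthest pair is R–S with squared distance 232. The circle on this segment as diameter has centre (2, 1) and r² = 232/4 = 58.
Check P: distance² to centre = 8 ≤ 58, so it lies inside.
All remaining points lie in this disk, and no smaller disk contains both endpoints, so this is the minimum enclosing circle.

58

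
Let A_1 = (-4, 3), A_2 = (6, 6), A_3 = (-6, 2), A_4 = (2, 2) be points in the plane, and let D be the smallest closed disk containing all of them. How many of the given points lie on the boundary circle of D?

2

By Welzl's lemma the MEC is supported by two points (diametrically opposite) or three points (on a circumcircle).
The farthest pair is A_2–A_3 with squared distance 160. The circle on this segment as diameter has centre (0, 4) and r² = 160/4 = 40.
Check A_1: distance² to centre = 17 ≤ 40, so it lies inside.
All remaining points lie in this disk, and no smaller disk contains both endpoints, so this is the minimum enclosing circle.
The points at distance exactly r from the centre are A_2, A_3 — 2 points.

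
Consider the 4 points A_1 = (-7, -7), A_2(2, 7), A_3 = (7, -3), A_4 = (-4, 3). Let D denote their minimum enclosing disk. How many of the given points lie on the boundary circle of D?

3

The minimum enclosing circle is determined by three boundary points: A_1, A_2, A_3.
Their circumcentre is (-1.1875, -0.84375) with r² = 71.6845703125.
The farthest remaining point A_4 is at distance² 22.6845703125 ≤ 71.6845703125.
The points at distance exactly r from the centre are A_1, A_2, A_3 — 3 points.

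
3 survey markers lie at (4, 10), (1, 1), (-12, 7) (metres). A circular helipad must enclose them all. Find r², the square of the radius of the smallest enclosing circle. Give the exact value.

Call the three points A, B, C in the order given.
Side lengths²: AB² = 90, AC² = 265, BC² = 205.
Since AC² = 265 < 205 + 90 = 295, the triangle is acute, so the smallest enclosing circle is the circumcircle.
Circumcentre = (-23/6, 137/18), r² = 10865/162.

10865/162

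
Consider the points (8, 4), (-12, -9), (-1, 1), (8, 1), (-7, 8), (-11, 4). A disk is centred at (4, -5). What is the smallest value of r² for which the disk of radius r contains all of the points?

306

The required radius is the distance from (4, -5) to the farthest point.
Squared distances: 97, 272, 61, 52, 290, 306.
Maximum is 306, attained at (-11, 4).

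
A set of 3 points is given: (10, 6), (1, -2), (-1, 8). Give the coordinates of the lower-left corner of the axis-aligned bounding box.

(-1, -2)

x-range [-1, 10], y-range [-2, 8].
The lower-left corner is (-1, -2).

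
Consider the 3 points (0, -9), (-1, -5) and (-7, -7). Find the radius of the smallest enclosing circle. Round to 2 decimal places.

Call the three points A, B, C in the order given.
Side lengths²: AB² = 17, AC² = 53, BC² = 40.
Since AC² = 53 < 40 + 17 = 57, the triangle is acute, so the smallest enclosing circle is the circumcircle.
Circumcentre = (-89/26, -201/26), r² = 4505/338.
r = √(4505/338) ≈ 3.65.

3.65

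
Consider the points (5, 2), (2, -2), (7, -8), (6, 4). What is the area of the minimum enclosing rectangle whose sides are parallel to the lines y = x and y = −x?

71.5

In coordinates u = x + y, v = x − y the rectangle is axis-aligned; the map (x,y)→(u,v) scales areas by 2.
u-values: 7, 0, -1, 10; range = 10 − (-1) = 11.
v-values: 3, 4, 15, 2; range = 15 − 2 = 13.
Area = (11 × 13) / 2 = 71.5.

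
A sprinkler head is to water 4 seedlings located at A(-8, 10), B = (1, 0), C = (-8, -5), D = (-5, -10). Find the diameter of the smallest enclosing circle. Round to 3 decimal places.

20.224

The farthest pair is A–D with squared distance 409. The circle on this segment as diameter has centre (-6.5, 0) and r² = 409/4 = 102.25.
Check B: distance² to centre = 56.25 ≤ 102.25, so it lies inside.
All remaining points lie in this disk, and no smaller disk contains both endpoints, so this is the minimum enclosing circle.
Diameter = 2r = 2√(102.25) ≈ 20.224.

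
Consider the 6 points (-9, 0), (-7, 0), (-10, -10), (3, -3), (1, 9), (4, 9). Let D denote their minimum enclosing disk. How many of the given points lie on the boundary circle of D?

2

The minimum enclosing circle of a finite set is fixed by two of the points (as a diameter) or three (as a circumcircle).
The farthest pair is (-10, -10)–(4, 9) with squared distance 557. The circle on this segment as diameter has centre (-3, -0.5) and r² = 557/4 = 139.25.
Check (-9, 0): distance² to centre = 36.25 ≤ 139.25, so it lies inside.
All remaining points lie in this disk, and no smaller disk contains both endpoints, so this is the minimum enclosing circle.
The points at distance exactly r from the centre are (-10, -10), (4, 9) — 2 points.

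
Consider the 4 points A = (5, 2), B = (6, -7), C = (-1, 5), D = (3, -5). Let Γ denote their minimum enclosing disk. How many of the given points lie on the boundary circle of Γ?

The minimum enclosing circle of a finite set is fixed by two of the points (as a diameter) or three (as a circumcircle).
The farthest pair is B–C with squared distance 193. The circle on this segment as diameter has centre (2.5, -1) and r² = 193/4 = 48.25.
Check A: distance² to centre = 15.25 ≤ 48.25, so it lies inside.
All remaining points lie in this disk, and no smaller disk contains both endpoints, so this is the minimum enclosing circle.
The points at distance exactly r from the centre are B, C — 2 points.

2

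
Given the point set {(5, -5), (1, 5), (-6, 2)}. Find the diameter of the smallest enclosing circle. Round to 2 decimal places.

13.04

Call the three points A, B, C in the order given.
Side lengths²: AB² = 116, AC² = 170, BC² = 58.
Since AC² = 170 < 116 + 58 = 174, the triangle is acute, so the smallest enclosing circle is the circumcircle.
Circumcentre = (-17/41, -56/41), r² = 71485/1681.
Diameter = 2r = 2√(71485/1681) ≈ 13.04.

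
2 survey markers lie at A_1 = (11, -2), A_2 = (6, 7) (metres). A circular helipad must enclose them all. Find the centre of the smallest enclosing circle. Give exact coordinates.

The smallest circle enclosing two points has them as diameter endpoints.
Centre = midpoint = (8.5, 2.5); r² = |A_1A_2|²/4 = 106/4 = 26.5.
Centre = (8.5, 2.5).

(8.5, 2.5)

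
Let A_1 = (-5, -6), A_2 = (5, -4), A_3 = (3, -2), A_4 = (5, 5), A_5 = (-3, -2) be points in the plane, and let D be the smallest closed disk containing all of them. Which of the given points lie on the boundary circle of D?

The farthest pair is A_1–A_4 with squared distance 221. The circle on this segment as diameter has centre (0, -0.5) and r² = 221/4 = 55.25.
Check A_2: distance² to centre = 37.25 ≤ 55.25, so it lies inside.
All remaining points lie in this disk, and no smaller disk contains both endpoints, so this is the minimum enclosing circle.
The points at distance exactly r from the centre are A_1, A_4 — 2 points.

A_1, A_4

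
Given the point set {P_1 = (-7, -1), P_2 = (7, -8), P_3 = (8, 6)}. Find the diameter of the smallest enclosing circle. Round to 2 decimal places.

17.91

Side lengths²: P_1P_2² = 245, P_1P_3² = 274, P_2P_3² = 197.
Since P_1P_3² = 274 < 245 + 197 = 442, the triangle is acute, so the smallest enclosing circle is the circumcircle.
Circumcentre = (113/58, -35/58), r² = 134945/1682.
Diameter = 2r = 2√(134945/1682) ≈ 17.91.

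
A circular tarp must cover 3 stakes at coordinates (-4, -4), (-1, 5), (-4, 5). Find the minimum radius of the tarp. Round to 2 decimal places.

Call the three points A, B, C in the order given.
Side lengths²: AB² = 90, AC² = 81, BC² = 9.
Since AB² = 90 ≥ 81 + 9 = 90, the angle opposite AB is not acute, so the smallest enclosing circle has AB as diameter.
Centre = midpoint of AB = (-2.5, 0.5), r² = 90/4 = 22.5.
r = √(22.5) ≈ 4.74.

4.74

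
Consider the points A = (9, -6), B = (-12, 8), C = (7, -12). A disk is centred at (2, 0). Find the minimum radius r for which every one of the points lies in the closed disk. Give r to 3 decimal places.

16.125

The required radius is the distance from (2, 0) to the farthest point.
Squared distances: 85, 260, 169.
Maximum is 260, attained at B.
r = √260 ≈ 16.125.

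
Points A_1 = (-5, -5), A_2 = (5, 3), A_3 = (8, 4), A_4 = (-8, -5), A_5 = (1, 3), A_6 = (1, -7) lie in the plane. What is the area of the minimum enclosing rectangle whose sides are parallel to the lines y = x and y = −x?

137.5

In coordinates u = x + y, v = x − y the rectangle is axis-aligned; the map (x,y)→(u,v) scales areas by 2.
u-values: -10, 8, 12, -13, 4, -6; range = 12 − (-13) = 25.
v-values: 0, 2, 4, -3, -2, 8; range = 8 − (-3) = 11.
Area = (25 × 11) / 2 = 137.5.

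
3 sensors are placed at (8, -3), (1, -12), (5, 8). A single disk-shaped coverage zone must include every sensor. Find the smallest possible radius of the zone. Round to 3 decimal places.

10.198

Call the three points A, B, C in the order given.
Side lengths²: AB² = 130, AC² = 130, BC² = 416.
Since BC² = 416 ≥ 130 + 130 = 260, the angle opposite BC is not acute, so the smallest enclosing circle has BC as diameter.
Centre = midpoint of BC = (3, -2), r² = 416/4 = 104.
r = √104 ≈ 10.198.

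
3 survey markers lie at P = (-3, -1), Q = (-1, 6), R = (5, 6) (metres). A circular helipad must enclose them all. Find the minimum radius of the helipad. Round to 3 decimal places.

Side lengths²: PQ² = 53, PR² = 113, QR² = 36.
Since PR² = 113 ≥ 53 + 36 = 89, the angle opposite PR is not acute, so the smallest enclosing circle has PR as diameter.
Centre = midpoint of PR = (1, 2.5), r² = 113/4 = 28.25.
r = √(28.25) ≈ 5.315.

5.315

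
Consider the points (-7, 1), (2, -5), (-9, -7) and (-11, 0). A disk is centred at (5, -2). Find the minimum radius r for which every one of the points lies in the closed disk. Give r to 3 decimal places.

The required radius is the distance from (5, -2) to the farthest point.
Squared distances: 153, 18, 221, 260.
Maximum is 260, attained at (-11, 0).
r = √260 ≈ 16.125.

16.125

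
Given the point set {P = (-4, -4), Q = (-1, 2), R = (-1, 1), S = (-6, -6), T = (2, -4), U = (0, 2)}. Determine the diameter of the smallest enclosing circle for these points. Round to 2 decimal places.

A smallest enclosing disk is always determined by at most three of the input points on its boundary.
The minimum enclosing circle is determined by three boundary points: S, T, U.
Their circumcentre is (-35/13, -29/13) with r² = 4250/169.
The farthest remaining point Q is at distance² 3509/169 ≤ 4250/169.
Diameter = 2r = 2√(4250/169) ≈ 10.03.

10.03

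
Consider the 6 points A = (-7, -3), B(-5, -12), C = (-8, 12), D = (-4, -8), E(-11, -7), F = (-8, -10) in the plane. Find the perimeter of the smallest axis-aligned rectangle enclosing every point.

Width = max x − min x = -4 − (-11) = 7.
Height = max y − min y = 12 − (-12) = 24.
Perimeter = 2(7 + 24) = 62.

62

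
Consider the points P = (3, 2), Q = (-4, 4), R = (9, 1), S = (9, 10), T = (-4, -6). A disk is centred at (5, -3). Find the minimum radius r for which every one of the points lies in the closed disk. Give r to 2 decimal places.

13.60

The required radius is the distance from (5, -3) to the farthest point.
Squared distances: 29, 130, 32, 185, 90.
Maximum is 185, attained at S.
r = √185 ≈ 13.60.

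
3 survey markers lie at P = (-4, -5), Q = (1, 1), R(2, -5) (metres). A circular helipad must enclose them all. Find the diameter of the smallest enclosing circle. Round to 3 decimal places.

Side lengths²: PQ² = 61, PR² = 36, QR² = 37.
Since PQ² = 61 < 37 + 36 = 73, the triangle is acute, so the smallest enclosing circle is the circumcircle.
Circumcentre = (-1, -29/12), r² = 2257/144.
Diameter = 2r = 2√(2257/144) ≈ 7.918.

7.918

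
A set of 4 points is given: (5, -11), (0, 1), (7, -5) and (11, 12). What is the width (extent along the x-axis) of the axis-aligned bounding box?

11

max x = 11, min x = 0, so width = 11.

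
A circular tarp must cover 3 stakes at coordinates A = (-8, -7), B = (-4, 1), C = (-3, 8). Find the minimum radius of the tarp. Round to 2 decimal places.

Side lengths²: AB² = 80, AC² = 250, BC² = 50.
Since AC² = 250 ≥ 80 + 50 = 130, the angle opposite AC is not acute, so the smallest enclosing circle has AC as diameter.
Centre = midpoint of AC = (-5.5, 0.5), r² = 250/4 = 62.5.
r = √(62.5) ≈ 7.91.

7.91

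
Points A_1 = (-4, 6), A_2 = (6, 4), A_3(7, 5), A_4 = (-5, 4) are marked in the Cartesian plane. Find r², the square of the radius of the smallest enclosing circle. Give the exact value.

The farthest pair is A_3–A_4 with squared distance 145. The circle on this segment as diameter has centre (1, 4.5) and r² = 145/4 = 36.25.
Check A_1: distance² to centre = 27.25 ≤ 36.25, so it lies inside.
All remaining points lie in this disk, and no smaller disk contains both endpoints, so this is the minimum enclosing circle.

36.25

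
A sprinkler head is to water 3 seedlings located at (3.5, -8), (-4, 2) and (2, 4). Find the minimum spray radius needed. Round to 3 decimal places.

Call the three points A, B, C in the order given.
Side lengths²: AB² = 156.25, AC² = 146.25, BC² = 40.
Since AB² = 156.25 < 146.25 + 40 = 186.25, the triangle is acute, so the smallest enclosing circle is the circumcircle.
Circumcentre = (0.75, -2.25), r² = 40.625.
r = √(40.625) ≈ 6.374.

6.374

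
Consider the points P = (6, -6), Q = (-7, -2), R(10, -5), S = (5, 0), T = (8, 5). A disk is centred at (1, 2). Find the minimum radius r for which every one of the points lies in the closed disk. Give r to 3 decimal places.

The required radius is the distance from (1, 2) to the farthest point.
Squared distances: 89, 80, 130, 20, 58.
Maximum is 130, attained at R.
r = √130 ≈ 11.402.

11.402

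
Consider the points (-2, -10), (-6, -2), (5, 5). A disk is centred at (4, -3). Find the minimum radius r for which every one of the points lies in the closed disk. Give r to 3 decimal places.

10.050

The required radius is the distance from (4, -3) to the farthest point.
Squared distances: 85, 101, 65.
Maximum is 101, attained at (-6, -2).
r = √101 ≈ 10.050.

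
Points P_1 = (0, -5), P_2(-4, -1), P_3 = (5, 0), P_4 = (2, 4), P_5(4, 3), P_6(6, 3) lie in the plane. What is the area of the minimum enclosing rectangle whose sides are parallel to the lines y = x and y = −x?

56

In coordinates u = x + y, v = x − y the rectangle is axis-aligned; the map (x,y)→(u,v) scales areas by 2.
u-values: -5, -5, 5, 6, 7, 9; range = 9 − (-5) = 14.
v-values: 5, -3, 5, -2, 1, 3; range = 5 − (-3) = 8.
Area = (14 × 8) / 2 = 56.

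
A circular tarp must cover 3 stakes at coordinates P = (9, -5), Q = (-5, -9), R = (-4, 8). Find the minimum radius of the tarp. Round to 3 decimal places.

9.740

Side lengths²: PQ² = 212, PR² = 338, QR² = 290.
Since PR² = 338 < 290 + 212 = 502, the triangle is acute, so the smallest enclosing circle is the circumcircle.
Circumcentre = (2/9, -7/9), r² = 7685/81.
r = √(7685/81) ≈ 9.740.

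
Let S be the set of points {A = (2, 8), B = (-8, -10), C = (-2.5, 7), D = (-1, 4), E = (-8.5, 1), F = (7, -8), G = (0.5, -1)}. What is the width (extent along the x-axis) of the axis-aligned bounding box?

15.5

max x = 7, min x = -8.5, so width = 15.5.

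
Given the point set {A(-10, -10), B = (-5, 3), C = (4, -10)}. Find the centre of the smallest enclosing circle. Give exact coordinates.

Side lengths²: AB² = 194, AC² = 196, BC² = 250.
Since BC² = 250 < 196 + 194 = 390, the triangle is acute, so the smallest enclosing circle is the circumcircle.
Circumcentre = (-3, -68/13), r² = 12125/169.
Centre = (-3, -68/13).

(-3, -68/13)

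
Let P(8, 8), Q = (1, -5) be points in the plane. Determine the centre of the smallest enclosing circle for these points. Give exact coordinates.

(4.5, 1.5)

The smallest circle enclosing two points has them as diameter endpoints.
Centre = midpoint = (4.5, 1.5); r² = |PQ|²/4 = 218/4 = 54.5.
Centre = (4.5, 1.5).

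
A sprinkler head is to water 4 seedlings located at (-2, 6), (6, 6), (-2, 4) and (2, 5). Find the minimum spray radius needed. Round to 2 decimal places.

The minimum enclosing circle of a finite set is fixed by two of the points (as a diameter) or three (as a circumcircle).
The farthest pair is (6, 6)–(-2, 4) with squared distance 68. The circle on this segment as diameter has centre (2, 5) and r² = 68/4 = 17.
Check (-2, 6): distance² to centre = 17 ≤ 17, so it lies inside.
All remaining points lie in this disk, and no smaller disk contains both endpoints, so this is the minimum enclosing circle.
r = √17 ≈ 4.12.

4.12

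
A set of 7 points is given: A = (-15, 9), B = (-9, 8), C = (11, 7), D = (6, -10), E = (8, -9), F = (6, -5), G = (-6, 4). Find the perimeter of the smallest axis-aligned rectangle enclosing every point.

90

Width = max x − min x = 11 − (-15) = 26.
Height = max y − min y = 9 − (-10) = 19.
Perimeter = 2(26 + 19) = 90.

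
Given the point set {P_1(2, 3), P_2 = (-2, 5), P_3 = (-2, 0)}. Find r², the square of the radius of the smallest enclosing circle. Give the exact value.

7.8125

Side lengths²: P_1P_2² = 20, P_1P_3² = 25, P_2P_3² = 25.
Since P_2P_3² = 25 < 25 + 20 = 45, the triangle is acute, so the smallest enclosing circle is the circumcircle.
Circumcentre = (-0.75, 2.5), r² = 7.8125.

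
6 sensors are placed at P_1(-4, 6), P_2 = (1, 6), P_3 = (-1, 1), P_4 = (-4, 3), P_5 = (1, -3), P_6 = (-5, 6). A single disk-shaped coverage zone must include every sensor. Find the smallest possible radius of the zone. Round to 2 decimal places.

A smallest enclosing disk is always determined by at most three of the input points on its boundary.
The farthest pair is P_5–P_6 with squared distance 117. The circle on this segment as diameter has centre (-2, 1.5) and r² = 117/4 = 29.25.
Check P_1: distance² to centre = 24.25 ≤ 29.25, so it lies inside.
All remaining points lie in this disk, and no smaller disk contains both endpoints, so this is the minimum enclosing circle.
r = √(29.25) ≈ 5.41.

5.41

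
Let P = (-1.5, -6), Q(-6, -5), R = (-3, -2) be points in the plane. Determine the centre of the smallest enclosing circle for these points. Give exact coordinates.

Side lengths²: PQ² = 21.25, PR² = 18.25, QR² = 18.
Since PQ² = 21.25 < 18.25 + 18 = 36.25, the triangle is acute, so the smallest enclosing circle is the circumcircle.
Circumcentre = (-155/44, -197/44), r² = 6205/968.
Centre = (-155/44, -197/44).

(-155/44, -197/44)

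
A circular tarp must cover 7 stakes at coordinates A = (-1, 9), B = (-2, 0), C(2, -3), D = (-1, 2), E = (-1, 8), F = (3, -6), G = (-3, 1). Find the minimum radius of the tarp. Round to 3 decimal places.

7.762

The farthest pair is A–F with squared distance 241. The circle on this segment as diameter has centre (1, 1.5) and r² = 241/4 = 60.25.
Check B: distance² to centre = 11.25 ≤ 60.25, so it lies inside.
All remaining points lie in this disk, and no smaller disk contains both endpoints, so this is the minimum enclosing circle.
r = √(60.25) ≈ 7.762.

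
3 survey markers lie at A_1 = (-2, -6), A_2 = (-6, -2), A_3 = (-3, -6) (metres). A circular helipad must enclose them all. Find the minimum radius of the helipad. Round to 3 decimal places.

Side lengths²: A_1A_2² = 32, A_1A_3² = 1, A_2A_3² = 25.
Since A_1A_2² = 32 ≥ 25 + 1 = 26, the angle opposite A_1A_2 is not acute, so the smallest enclosing circle has A_1A_2 as diameter.
Centre = midpoint of A_1A_2 = (-4, -4), r² = 32/4 = 8.
r = √8 ≈ 2.828.

2.828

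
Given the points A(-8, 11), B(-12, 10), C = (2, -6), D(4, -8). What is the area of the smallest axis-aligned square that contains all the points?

361

The bounding box has width 16 and height 19.
An axis-aligned square enclosing the set must have side ≥ max(width, height).
So the minimum side is max(16, 19) = 19.
Area = 19² = 361.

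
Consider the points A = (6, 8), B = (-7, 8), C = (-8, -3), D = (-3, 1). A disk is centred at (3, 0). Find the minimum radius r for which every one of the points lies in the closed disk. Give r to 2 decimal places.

12.81

The required radius is the distance from (3, 0) to the farthest point.
Squared distances: 73, 164, 130, 37.
Maximum is 164, attained at B.
r = √164 ≈ 12.81.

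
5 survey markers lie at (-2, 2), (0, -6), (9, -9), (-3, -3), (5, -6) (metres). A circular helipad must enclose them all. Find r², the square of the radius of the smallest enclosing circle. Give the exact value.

60.5

The minimum enclosing circle of a finite set is fixed by two of the points (as a diameter) or three (as a circumcircle).
The farthest pair is (-2, 2)–(9, -9) with squared distance 242. The circle on this segment as diameter has centre (3.5, -3.5) and r² = 242/4 = 60.5.
Check (0, -6): distance² to centre = 18.5 ≤ 60.5, so it lies inside.
All remaining points lie in this disk, and no smaller disk contains both endpoints, so this is the minimum enclosing circle.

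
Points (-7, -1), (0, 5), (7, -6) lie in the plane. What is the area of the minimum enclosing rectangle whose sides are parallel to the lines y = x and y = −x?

In coordinates u = x + y, v = x − y the rectangle is axis-aligned; the map (x,y)→(u,v) scales areas by 2.
u-values: -8, 5, 1; range = 5 − (-8) = 13.
v-values: -6, -5, 13; range = 13 − (-6) = 19.
Area = (13 × 19) / 2 = 123.5.

123.5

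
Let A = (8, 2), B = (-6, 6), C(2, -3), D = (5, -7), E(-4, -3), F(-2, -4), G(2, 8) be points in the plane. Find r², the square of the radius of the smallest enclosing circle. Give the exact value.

The minimum enclosing circle is determined by three boundary points: B, D, G.
Their circumcentre is (-4/21, -5/21) with r² = 32045/441.
The farthest remaining point A is at distance² 31793/441 ≤ 32045/441.

32045/441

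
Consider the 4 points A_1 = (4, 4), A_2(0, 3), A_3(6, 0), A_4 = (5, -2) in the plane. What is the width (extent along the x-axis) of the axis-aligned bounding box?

6

max x = 6, min x = 0, so width = 6.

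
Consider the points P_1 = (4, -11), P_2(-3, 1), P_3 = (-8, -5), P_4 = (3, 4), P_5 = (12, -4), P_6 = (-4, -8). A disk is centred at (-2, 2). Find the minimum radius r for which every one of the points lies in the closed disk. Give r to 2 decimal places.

15.23

The required radius is the distance from (-2, 2) to the farthest point.
Squared distances: 205, 2, 85, 29, 232, 104.
Maximum is 232, attained at P_5.
r = √232 ≈ 15.23.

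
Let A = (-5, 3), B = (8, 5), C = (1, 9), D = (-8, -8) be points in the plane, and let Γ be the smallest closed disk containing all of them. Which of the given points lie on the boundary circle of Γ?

By Welzl's lemma the MEC is supported by two points (diametrically opposite) or three points (on a circumcircle).
The minimum enclosing circle is determined by three boundary points: B, C, D.
Their circumcentre is (-13/62, -77/62) with r² = 204425/1922.
The farthest remaining point A is at distance² 78689/1922 ≤ 204425/1922.
The points at distance exactly r from the centre are B, C, D — 3 points.

B, C, D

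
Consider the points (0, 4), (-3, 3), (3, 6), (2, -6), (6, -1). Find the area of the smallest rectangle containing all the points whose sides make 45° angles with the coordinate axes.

In coordinates u = x + y, v = x − y the rectangle is axis-aligned; the map (x,y)→(u,v) scales areas by 2.
u-values: 4, 0, 9, -4, 5; range = 9 − (-4) = 13.
v-values: -4, -6, -3, 8, 7; range = 8 − (-6) = 14.
Area = (13 × 14) / 2 = 91.

91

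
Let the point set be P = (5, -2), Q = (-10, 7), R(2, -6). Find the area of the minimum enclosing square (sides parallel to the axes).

225

The bounding box has width 15 and height 13.
An axis-aligned square enclosing the set must have side ≥ max(width, height).
So the minimum side is max(15, 13) = 15.
Area = 15² = 225.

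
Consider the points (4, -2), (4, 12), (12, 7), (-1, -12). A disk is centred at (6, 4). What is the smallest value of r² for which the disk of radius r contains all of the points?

305

The required radius is the distance from (6, 4) to the farthest point.
Squared distances: 40, 68, 45, 305.
Maximum is 305, attained at (-1, -12).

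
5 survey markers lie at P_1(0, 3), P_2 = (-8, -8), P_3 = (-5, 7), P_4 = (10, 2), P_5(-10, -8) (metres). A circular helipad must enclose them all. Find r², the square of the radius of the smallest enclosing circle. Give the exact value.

125

The farthest pair is P_4–P_5 with squared distance 500. The circle on this segment as diameter has centre (0, -3) and r² = 500/4 = 125.
Check P_1: distance² to centre = 36 ≤ 125, so it lies inside.
All remaining points lie in this disk, and no smaller disk contains both endpoints, so this is the minimum enclosing circle.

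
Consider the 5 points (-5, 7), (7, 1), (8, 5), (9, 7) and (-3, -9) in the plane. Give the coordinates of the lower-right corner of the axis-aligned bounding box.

x-range [-5, 9], y-range [-9, 7].
The lower-right corner is (9, -9).

(9, -9)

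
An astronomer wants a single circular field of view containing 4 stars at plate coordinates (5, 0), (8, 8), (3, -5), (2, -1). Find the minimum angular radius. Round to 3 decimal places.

By Welzl's lemma the MEC is supported by two points (diametrically opposite) or three points (on a circumcircle).
The farthest pair is (8, 8)–(3, -5) with squared distance 194. The circle on this segment as diameter has centre (5.5, 1.5) and r² = 194/4 = 48.5.
Check (5, 0): distance² to centre = 2.5 ≤ 48.5, so it lies inside.
All remaining points lie in this disk, and no smaller disk contains both endpoints, so this is the minimum enclosing circle.
r = √(48.5) ≈ 6.964.

6.964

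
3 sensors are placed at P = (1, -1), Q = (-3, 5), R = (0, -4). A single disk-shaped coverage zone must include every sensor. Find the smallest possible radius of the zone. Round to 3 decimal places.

4.743

Side lengths²: PQ² = 52, PR² = 10, QR² = 90.
Since QR² = 90 ≥ 52 + 10 = 62, the angle opposite QR is not acute, so the smallest enclosing circle has QR as diameter.
Centre = midpoint of QR = (-1.5, 0.5), r² = 90/4 = 22.5.
r = √(22.5) ≈ 4.743.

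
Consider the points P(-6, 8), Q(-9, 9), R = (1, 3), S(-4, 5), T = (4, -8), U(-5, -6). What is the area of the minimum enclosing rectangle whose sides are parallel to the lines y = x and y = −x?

In coordinates u = x + y, v = x − y the rectangle is axis-aligned; the map (x,y)→(u,v) scales areas by 2.
u-values: 2, 0, 4, 1, -4, -11; range = 4 − (-11) = 15.
v-values: -14, -18, -2, -9, 12, 1; range = 12 − (-18) = 30.
Area = (15 × 30) / 2 = 225.

225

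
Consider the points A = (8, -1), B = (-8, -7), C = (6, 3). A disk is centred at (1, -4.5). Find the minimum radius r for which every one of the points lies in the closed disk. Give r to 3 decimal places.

The required radius is the distance from (1, -4.5) to the farthest point.
Squared distances: 61.25, 87.25, 81.25.
Maximum is 87.25, attained at B.
r = √(87.25) ≈ 9.341.

9.341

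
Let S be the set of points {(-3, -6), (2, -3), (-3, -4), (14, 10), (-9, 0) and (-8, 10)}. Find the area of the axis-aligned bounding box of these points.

x ranges over [-9, 14], width 23.
y ranges over [-6, 10], height 16.
Area = 23 × 16 = 368.

368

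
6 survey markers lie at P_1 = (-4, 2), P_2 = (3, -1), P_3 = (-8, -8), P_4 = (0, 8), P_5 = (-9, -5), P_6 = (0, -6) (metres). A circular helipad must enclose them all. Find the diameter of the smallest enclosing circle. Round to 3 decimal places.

17.889

The minimum enclosing circle of a finite set is fixed by two of the points (as a diameter) or three (as a circumcircle).
The farthest pair is P_3–P_4 with squared distance 320. The circle on this segment as diameter has centre (-4, 0) and r² = 320/4 = 80.
Check P_1: distance² to centre = 4 ≤ 80, so it lies inside.
All remaining points lie in this disk, and no smaller disk contains both endpoints, so this is the minimum enclosing circle.
Diameter = 2r = 2√80 ≈ 17.889.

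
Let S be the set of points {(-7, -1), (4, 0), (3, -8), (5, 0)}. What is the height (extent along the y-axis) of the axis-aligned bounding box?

max y = 0, min y = -8, so height = 8.

8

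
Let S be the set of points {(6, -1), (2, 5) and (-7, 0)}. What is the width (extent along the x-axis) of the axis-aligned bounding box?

13

max x = 6, min x = -7, so width = 13.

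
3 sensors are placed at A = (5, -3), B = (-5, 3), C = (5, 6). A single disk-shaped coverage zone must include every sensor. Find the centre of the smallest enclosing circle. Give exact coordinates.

(0.9, 1.5)

Side lengths²: AB² = 136, AC² = 81, BC² = 109.
Since AB² = 136 < 109 + 81 = 190, the triangle is acute, so the smallest enclosing circle is the circumcircle.
Circumcentre = (0.9, 1.5), r² = 37.06.
Centre = (0.9, 1.5).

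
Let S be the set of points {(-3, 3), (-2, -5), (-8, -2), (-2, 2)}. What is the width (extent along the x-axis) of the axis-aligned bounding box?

6

max x = -2, min x = -8, so width = 6.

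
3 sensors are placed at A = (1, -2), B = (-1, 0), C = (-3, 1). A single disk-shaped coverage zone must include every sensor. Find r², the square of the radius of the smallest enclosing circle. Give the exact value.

Side lengths²: AB² = 8, AC² = 25, BC² = 5.
Since AC² = 25 ≥ 8 + 5 = 13, the angle opposite AC is not acute, so the smallest enclosing circle has AC as diameter.
Centre = midpoint of AC = (-1, -0.5), r² = 25/4 = 6.25.

6.25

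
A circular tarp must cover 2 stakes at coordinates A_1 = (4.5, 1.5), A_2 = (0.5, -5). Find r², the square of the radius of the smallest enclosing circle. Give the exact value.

The smallest circle enclosing two points has them as diameter endpoints.
Centre = midpoint = (2.5, -1.75); r² = |A_1A_2|²/4 = 58.25/4 = 14.5625.

14.5625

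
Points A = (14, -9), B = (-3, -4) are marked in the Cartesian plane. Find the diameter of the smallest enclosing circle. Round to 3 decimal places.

17.720

The smallest circle enclosing two points has them as diameter endpoints.
Centre = midpoint = (5.5, -6.5); r² = |AB|²/4 = 314/4 = 78.5.
Diameter = 2r = 2√(78.5) ≈ 17.720.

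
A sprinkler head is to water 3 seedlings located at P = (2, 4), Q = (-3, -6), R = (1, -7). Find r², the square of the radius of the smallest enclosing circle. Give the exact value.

5185/162

Side lengths²: PQ² = 125, PR² = 122, QR² = 17.
Since PQ² = 125 < 122 + 17 = 139, the triangle is acute, so the smallest enclosing circle is the circumcircle.
Circumcentre = (5/18, -25/18), r² = 5185/162.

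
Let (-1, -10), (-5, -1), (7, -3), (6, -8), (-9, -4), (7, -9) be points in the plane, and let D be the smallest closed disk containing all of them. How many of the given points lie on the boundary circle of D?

3

A smallest enclosing disk is always determined by at most three of the input points on its boundary.
The minimum enclosing circle is determined by three boundary points: (7, -3), (-9, -4), (7, -9).
Their circumcentre is (-0.84375, -6) with r² = 70.5244140625.
The farthest remaining point (6, -8) is at distance² 50.8369140625 ≤ 70.5244140625.
The points at distance exactly r from the centre are (7, -3), (-9, -4), (7, -9) — 3 points.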